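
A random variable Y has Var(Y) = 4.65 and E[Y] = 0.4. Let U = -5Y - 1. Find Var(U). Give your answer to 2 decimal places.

116.25

Var(-5Y - 1) = (-5)²·Var(Y) = 25·4.65 = 116.25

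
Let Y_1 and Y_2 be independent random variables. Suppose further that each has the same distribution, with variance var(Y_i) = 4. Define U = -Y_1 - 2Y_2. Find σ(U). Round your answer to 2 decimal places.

4.47

By independence, var(U) = (-1)²var(Y_1) + (-2)²var(Y_2)
= (-1)²·4 + (-2)²·4 = 20
σ(U) = √20 ≈ 4.47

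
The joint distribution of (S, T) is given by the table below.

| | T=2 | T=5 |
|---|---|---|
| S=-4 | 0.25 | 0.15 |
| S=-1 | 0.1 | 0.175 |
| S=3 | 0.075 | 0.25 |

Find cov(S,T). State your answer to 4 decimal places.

1.4775

E[S] = -0.9,  E[T] = 3.725
E[ST] = -1.875
cov(S,T) = E[ST] − E[S]E[T] = -1.875 − (-0.9)(3.725) = 1.4775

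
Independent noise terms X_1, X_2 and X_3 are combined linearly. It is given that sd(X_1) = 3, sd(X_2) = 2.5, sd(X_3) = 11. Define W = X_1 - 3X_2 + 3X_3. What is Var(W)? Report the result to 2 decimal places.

1154.25

Var(X_1) = 9, Var(X_2) = 6.25, Var(X_3) = 121
By independence, Var(W) = (1)²Var(X_1) + (-3)²Var(X_2) + (3)²Var(X_3)
= (1)²·9 + (-3)²·6.25 + (3)²·121 = 1154.25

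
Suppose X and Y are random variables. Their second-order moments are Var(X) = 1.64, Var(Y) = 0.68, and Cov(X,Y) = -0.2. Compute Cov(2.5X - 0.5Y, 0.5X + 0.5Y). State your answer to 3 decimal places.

Cov(2.5X - 0.5Y, 0.5X + 0.5Y) = (2.5)(0.5)Var(X) + (-0.5)(0.5)Var(Y) + [(2.5)(0.5) + (-0.5)(0.5)]Cov(X,Y)
= 1.25·1.64 + -0.25·0.68 + 1·-0.2 = 1.68

1.680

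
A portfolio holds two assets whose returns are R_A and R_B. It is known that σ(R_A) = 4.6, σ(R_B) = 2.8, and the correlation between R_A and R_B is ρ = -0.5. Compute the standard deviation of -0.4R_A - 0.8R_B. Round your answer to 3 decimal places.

2.069

V(R_A) = (4.6)² = 21.16;  V(R_B) = (2.8)² = 7.84
Cov(R_A,R_B) = ρ·σ(R_A)·σ(R_B) = -0.5·4.6·2.8 = -6.44
V(-0.4R_A - 0.8R_B) = (-0.4)²·V(R_A) + (-0.8)²·V(R_B) + 2·(-0.4)·(-0.8)·Cov(R_A,R_B)
= 0.16·21.16 + 0.64·7.84 + 0.64·-6.44 = 4.2816
σ(-0.4R_A - 0.8R_B) = √4.2816 ≈ 2.069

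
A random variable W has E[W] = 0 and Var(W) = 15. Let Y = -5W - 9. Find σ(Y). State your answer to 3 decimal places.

Var(-5W - 9) = (-5)²·15 = 375
σ(Y) = √375 ≈ 19.365

19.365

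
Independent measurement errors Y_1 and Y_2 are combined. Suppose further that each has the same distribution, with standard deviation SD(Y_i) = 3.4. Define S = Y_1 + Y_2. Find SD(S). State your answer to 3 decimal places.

4.808

V(Y_i) = (3.4)² = 11.56
By independence, V(S) = (1)²V(Y_1) + (1)²V(Y_2)
= (1)²·11.56 + (1)²·11.56 = 23.12
SD(S) = √23.12 ≈ 4.808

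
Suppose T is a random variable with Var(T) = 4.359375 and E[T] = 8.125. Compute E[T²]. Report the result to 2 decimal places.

70.38

E[T²] = Var(T) + (E[T])² = 4.359375 + (8.125)² = 70.375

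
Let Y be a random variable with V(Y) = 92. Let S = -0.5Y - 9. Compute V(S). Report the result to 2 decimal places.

V(-0.5Y - 9) = (-0.5)²·V(Y) = 0.25·92 = 23

23.00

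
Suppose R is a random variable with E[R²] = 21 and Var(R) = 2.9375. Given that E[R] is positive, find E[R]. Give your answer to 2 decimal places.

4.25

(E[R])² = E[R²] − Var(R) = 21 − 2.9375 = 18.0625
E[R] = √18.0625 = 4.25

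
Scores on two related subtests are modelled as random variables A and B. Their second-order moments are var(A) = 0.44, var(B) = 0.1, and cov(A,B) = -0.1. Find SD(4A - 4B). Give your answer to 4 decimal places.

3.4409

var(4A - 4B) = (4)²·var(A) + (-4)²·var(B) + 2·(4)·(-4)·cov(A,B)
= 16·0.44 + 16·0.1 + -32·-0.1 = 11.84
SD(4A - 4B) = √11.84 ≈ 3.4409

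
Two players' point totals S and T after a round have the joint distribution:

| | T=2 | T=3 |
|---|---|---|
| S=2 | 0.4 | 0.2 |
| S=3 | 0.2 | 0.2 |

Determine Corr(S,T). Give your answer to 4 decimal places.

E[S] = 2.4,  E[T] = 2.4
E[ST] = 5.8
cov(S,T) = E[ST] − E[S]E[T] = 5.8 − (2.4)(2.4) = 0.04
Var(S) = 0.24,  Var(T) = 0.24
ρ = 0.04 / √(0.24·0.24) ≈ 0.1667

0.1667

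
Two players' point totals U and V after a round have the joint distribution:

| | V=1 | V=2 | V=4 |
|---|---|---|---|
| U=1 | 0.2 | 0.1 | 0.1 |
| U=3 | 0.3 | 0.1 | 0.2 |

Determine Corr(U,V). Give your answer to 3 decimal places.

0.063

E[U] = 2.2,  E[V] = 2.1
E[UV] = 4.7
cov(U,V) = E[UV] − E[U]E[V] = 4.7 − (2.2)(2.1) = 0.08
var(U) = 0.96,  var(V) = 1.69
ρ = 0.08 / √(0.96·1.69) ≈ 0.063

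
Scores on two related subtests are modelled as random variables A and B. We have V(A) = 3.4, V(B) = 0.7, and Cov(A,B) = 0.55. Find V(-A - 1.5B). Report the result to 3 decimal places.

6.625

V(-A - 1.5B) = (-1)²·V(A) + (-1.5)²·V(B) + 2·(-1)·(-1.5)·Cov(A,B)
= 1·3.4 + 2.25·0.7 + 3·0.55 = 6.625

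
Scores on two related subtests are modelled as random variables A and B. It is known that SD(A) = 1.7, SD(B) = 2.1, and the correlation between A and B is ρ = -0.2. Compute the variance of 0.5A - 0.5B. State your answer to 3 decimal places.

var(A) = (1.7)² = 2.89;  var(B) = (2.1)² = 4.41
cov(A,B) = ρ·SD(A)·SD(B) = -0.2·1.7·2.1 = -0.714
var(0.5A - 0.5B) = (0.5)²·var(A) + (-0.5)²·var(B) + 2·(0.5)·(-0.5)·cov(A,B)
= 0.25·2.89 + 0.25·4.41 + -0.5·-0.714 = 2.182

2.182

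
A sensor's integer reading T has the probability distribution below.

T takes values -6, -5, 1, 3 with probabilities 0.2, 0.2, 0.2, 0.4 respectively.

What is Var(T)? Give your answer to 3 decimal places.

E[T] = (-6)(0.2) + (-5)(0.2) + (1)(0.2) + (3)(0.4) = -0.8
E[T²] = (-6)²(0.2) + (-5)²(0.2) + (1)²(0.2) + (3)²(0.4) = 16
Var(T) = E[T²] − (E[T])² = 16 − (-0.8)² = 15.36

15.360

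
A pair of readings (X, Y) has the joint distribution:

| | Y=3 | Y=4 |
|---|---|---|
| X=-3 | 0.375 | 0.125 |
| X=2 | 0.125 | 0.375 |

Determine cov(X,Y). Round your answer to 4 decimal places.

E[X] = -0.5,  E[Y] = 3.5
E[XY] = -1.125
cov(X,Y) = E[XY] − E[X]E[Y] = -1.125 − (-0.5)(3.5) = 0.625

0.6250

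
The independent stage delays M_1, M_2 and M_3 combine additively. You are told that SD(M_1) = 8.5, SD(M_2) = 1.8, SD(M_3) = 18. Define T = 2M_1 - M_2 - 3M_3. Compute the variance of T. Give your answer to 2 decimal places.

var(M_1) = 72.25, var(M_2) = 3.24, var(M_3) = 324
By independence, var(T) = (2)²var(M_1) + (-1)²var(M_2) + (-3)²var(M_3)
= (2)²·72.25 + (-1)²·3.24 + (-3)²·324 = 3208.24

3208.24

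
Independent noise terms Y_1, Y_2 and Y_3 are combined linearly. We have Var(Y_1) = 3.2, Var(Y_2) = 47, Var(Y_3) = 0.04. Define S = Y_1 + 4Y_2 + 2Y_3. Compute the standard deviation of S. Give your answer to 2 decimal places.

By independence, Var(S) = (1)²Var(Y_1) + (4)²Var(Y_2) + (2)²Var(Y_3)
= (1)²·3.2 + (4)²·47 + (2)²·0.04 = 755.36
SD(S) = √755.36 ≈ 27.48

27.48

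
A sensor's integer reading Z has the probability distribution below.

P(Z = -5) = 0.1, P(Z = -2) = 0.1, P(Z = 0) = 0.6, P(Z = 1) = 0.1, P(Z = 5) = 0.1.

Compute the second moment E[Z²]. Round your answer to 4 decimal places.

E[Z²] = (-5)²(0.1) + (-2)²(0.1) + (0)²(0.6) + (1)²(0.1) + (5)²(0.1) = 5.5

5.5000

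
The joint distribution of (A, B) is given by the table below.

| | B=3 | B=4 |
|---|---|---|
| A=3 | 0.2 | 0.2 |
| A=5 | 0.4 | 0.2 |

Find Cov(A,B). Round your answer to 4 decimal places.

-0.0800

E[A] = 4.2,  E[B] = 3.4
E[AB] = 14.2
Cov(A,B) = E[AB] − E[A]E[B] = 14.2 − (4.2)(3.4) = -0.08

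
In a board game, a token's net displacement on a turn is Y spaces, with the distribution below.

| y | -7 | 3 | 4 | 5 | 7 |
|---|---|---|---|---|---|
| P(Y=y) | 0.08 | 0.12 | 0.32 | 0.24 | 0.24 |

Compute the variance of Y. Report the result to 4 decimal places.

E[Y] = (-7)(0.08) + (3)(0.12) + (4)(0.32) + (5)(0.24) + (7)(0.24) = 3.96
E[Y²] = (-7)²(0.08) + (3)²(0.12) + (4)²(0.32) + (5)²(0.24) + (7)²(0.24) = 27.88
V(Y) = E[Y²] − (E[Y])² = 27.88 − (3.96)² = 12.1984

12.1984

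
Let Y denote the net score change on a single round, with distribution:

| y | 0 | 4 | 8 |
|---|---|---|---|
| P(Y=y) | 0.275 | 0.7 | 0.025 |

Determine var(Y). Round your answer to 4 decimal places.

E[Y] = (0)(0.275) + (4)(0.7) + (8)(0.025) = 3
E[Y²] = (0)²(0.275) + (4)²(0.7) + (8)²(0.025) = 12.8
var(Y) = E[Y²] − (E[Y])² = 12.8 − (3)² = 3.8

3.8000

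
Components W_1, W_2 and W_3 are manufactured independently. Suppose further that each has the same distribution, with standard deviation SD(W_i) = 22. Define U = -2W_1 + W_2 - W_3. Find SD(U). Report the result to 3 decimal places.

53.889

Var(W_i) = (22)² = 484
By independence, Var(U) = (-2)²Var(W_1) + (1)²Var(W_2) + (-1)²Var(W_3)
= (-2)²·484 + (1)²·484 + (-1)²·484 = 2904
SD(U) = √2904 ≈ 53.889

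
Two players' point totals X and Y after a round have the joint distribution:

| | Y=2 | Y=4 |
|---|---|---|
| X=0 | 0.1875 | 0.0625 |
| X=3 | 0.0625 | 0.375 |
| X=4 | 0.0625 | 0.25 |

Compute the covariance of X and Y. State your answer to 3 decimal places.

0.727

E[X] = 2.5625,  E[Y] = 3.375
E[XY] = 9.375
Cov(X,Y) = E[XY] − E[X]E[Y] = 9.375 − (2.5625)(3.375) = 0.7265625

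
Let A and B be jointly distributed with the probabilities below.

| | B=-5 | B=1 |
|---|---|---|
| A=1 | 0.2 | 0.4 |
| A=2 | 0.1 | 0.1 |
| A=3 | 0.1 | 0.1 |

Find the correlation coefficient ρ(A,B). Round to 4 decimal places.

-0.1531

E[A] = 1.6,  E[B] = -1.4
E[AB] = -2.6
Cov(A,B) = E[AB] − E[A]E[B] = -2.6 − (1.6)(-1.4) = -0.36
var(A) = 0.64,  var(B) = 8.64
ρ = -0.36 / √(0.64·8.64) ≈ -0.1531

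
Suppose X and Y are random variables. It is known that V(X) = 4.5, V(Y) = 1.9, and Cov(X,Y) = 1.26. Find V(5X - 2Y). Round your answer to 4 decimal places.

94.9000

V(5X - 2Y) = (5)²·V(X) + (-2)²·V(Y) + 2·(5)·(-2)·Cov(X,Y)
= 25·4.5 + 4·1.9 + -20·1.26 = 94.9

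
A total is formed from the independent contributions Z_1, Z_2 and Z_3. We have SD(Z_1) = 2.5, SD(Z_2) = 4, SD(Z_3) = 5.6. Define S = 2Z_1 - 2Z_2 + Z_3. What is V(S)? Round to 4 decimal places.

V(Z_1) = 6.25, V(Z_2) = 16, V(Z_3) = 31.36
By independence, V(S) = (2)²V(Z_1) + (-2)²V(Z_2) + (1)²V(Z_3)
= (2)²·6.25 + (-2)²·16 + (1)²·31.36 = 120.36

120.3600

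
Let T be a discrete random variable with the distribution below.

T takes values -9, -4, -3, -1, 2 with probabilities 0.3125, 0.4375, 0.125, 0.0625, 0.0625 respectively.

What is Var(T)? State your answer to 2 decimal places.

9.98

E[T] = (-9)(0.3125) + (-4)(0.4375) + (-3)(0.125) + (-1)(0.0625) + (2)(0.0625) = -4.875
E[T²] = (-9)²(0.3125) + (-4)²(0.4375) + (-3)²(0.125) + (-1)²(0.0625) + (2)²(0.0625) = 33.75
Var(T) = E[T²] − (E[T])² = 33.75 − (-4.875)² = 9.984375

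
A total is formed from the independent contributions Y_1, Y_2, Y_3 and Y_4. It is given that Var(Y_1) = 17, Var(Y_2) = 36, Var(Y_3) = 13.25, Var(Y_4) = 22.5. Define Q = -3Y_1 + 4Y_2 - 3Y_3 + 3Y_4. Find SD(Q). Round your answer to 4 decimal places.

By independence, Var(Q) = (-3)²Var(Y_1) + (4)²Var(Y_2) + (-3)²Var(Y_3) + (3)²Var(Y_4)
= (-3)²·17 + (4)²·36 + (-3)²·13.25 + (3)²·22.5 = 1050.75
SD(Q) = √1050.75 ≈ 32.4153

32.4153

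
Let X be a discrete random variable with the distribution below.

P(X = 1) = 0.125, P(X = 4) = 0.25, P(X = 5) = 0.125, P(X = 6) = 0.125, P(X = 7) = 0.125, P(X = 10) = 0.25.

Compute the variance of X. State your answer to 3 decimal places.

8.359

E[X] = (1)(0.125) + (4)(0.25) + (5)(0.125) + (6)(0.125) + (7)(0.125) + (10)(0.25) = 5.875
E[X²] = (1)²(0.125) + (4)²(0.25) + (5)²(0.125) + (6)²(0.125) + (7)²(0.125) + (10)²(0.25) = 42.875
V(X) = E[X²] − (E[X])² = 42.875 − (5.875)² = 8.359375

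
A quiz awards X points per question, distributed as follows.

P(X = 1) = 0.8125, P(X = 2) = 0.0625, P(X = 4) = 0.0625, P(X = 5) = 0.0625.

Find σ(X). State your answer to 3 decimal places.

1.173

E[X] = (1)(0.8125) + (2)(0.0625) + (4)(0.0625) + (5)(0.0625) = 1.5
E[X²] = (1)²(0.8125) + (2)²(0.0625) + (4)²(0.0625) + (5)²(0.0625) = 3.625
var(X) = E[X²] − (E[X])² = 3.625 − (1.5)² = 1.375
σ(X) = √1.375 ≈ 1.173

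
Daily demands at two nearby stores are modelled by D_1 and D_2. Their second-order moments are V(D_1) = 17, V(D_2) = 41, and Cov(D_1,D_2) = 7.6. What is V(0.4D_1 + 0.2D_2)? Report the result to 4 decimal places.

5.5760

V(0.4D_1 + 0.2D_2) = (0.4)²·V(D_1) + (0.2)²·V(D_2) + 2·(0.4)·(0.2)·Cov(D_1,D_2)
= 0.16·17 + 0.04·41 + 0.16·7.6 = 5.576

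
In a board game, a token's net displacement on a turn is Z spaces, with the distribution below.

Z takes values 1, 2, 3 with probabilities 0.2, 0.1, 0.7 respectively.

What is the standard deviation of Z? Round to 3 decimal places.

0.806

E[Z] = (1)(0.2) + (2)(0.1) + (3)(0.7) = 2.5
E[Z²] = (1)²(0.2) + (2)²(0.1) + (3)²(0.7) = 6.9
var(Z) = E[Z²] − (E[Z])² = 6.9 − (2.5)² = 0.65
sd(Z) = √0.65 ≈ 0.806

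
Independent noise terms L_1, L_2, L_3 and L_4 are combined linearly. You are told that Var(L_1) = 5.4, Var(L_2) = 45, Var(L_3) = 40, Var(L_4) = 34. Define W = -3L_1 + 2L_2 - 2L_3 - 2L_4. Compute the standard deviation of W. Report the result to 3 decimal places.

By independence, Var(W) = (-3)²Var(L_1) + (2)²Var(L_2) + (-2)²Var(L_3) + (-2)²Var(L_4)
= (-3)²·5.4 + (2)²·45 + (-2)²·40 + (-2)²·34 = 524.6
sd(W) = √524.6 ≈ 22.904

22.904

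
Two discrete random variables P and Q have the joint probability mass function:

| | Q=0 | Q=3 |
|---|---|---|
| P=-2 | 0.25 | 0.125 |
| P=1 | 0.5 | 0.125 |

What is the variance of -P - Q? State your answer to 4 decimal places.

E[P] = -0.125,  E[Q] = 0.75,  E[PQ] = -0.375
V(P) = 2.125 − (-0.125)² = 2.109375;  V(Q) = 2.25 − (0.75)² = 1.6875
Cov(P,Q) = -0.375 − (-0.125)(0.75) = -0.28125
V(-P - Q) = (-1)²·2.109375 + (-1)²·1.6875 + 2·(-1)·(-1)·-0.28125 = 3.234375

3.2344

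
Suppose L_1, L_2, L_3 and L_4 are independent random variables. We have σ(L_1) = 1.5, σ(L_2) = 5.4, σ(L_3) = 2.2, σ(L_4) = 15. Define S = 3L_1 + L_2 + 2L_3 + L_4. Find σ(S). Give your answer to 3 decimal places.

17.140

Var(L_1) = 2.25, Var(L_2) = 29.16, Var(L_3) = 4.84, Var(L_4) = 225
By independence, Var(S) = (3)²Var(L_1) + (1)²Var(L_2) + (2)²Var(L_3) + (1)²Var(L_4)
= (3)²·2.25 + (1)²·29.16 + (2)²·4.84 + (1)²·225 = 293.77
σ(S) = √293.77 ≈ 17.140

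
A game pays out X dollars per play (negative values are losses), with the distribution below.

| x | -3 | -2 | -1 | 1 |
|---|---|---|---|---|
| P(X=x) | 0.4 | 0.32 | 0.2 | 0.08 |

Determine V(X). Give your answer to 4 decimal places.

E[X] = (-3)(0.4) + (-2)(0.32) + (-1)(0.2) + (1)(0.08) = -1.96
E[X²] = (-3)²(0.4) + (-2)²(0.32) + (-1)²(0.2) + (1)²(0.08) = 5.16
V(X) = E[X²] − (E[X])² = 5.16 − (-1.96)² = 1.3184

1.3184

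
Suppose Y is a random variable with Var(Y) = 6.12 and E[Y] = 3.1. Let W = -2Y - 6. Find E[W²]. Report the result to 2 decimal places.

173.32

E[-2Y - 6] = -2·3.1 − 6 = -12.2
Var(-2Y - 6) = (-2)²·6.12 = 24.48
E[W²] = Var(W) + (E[W])² = 24.48 + (-12.2)² = 173.32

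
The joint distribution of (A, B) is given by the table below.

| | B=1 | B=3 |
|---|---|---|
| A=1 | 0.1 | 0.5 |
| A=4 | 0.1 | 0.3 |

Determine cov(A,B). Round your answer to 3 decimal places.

-0.120

E[A] = 2.2,  E[B] = 2.6
E[AB] = 5.6
cov(A,B) = E[AB] − E[A]E[B] = 5.6 − (2.2)(2.6) = -0.12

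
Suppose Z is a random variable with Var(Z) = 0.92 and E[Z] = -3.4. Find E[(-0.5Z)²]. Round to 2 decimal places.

3.12

E[-0.5Z] = -0.5·-3.4 = 1.7
Var(-0.5Z) = (-0.5)²·0.92 = 0.23
E[(-0.5Z)²] = Var((-0.5Z)) + (E[(-0.5Z)])² = 0.23 + (1.7)² = 3.12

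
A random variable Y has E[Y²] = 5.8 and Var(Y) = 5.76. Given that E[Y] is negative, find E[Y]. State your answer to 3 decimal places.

-0.200

(E[Y])² = E[Y²] − Var(Y) = 5.8 − 5.76 = 0.04
E[Y] = −√0.04 = -0.2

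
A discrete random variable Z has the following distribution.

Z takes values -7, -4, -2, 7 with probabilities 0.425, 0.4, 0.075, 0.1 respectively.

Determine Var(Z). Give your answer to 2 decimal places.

16.22

E[Z] = (-7)(0.425) + (-4)(0.4) + (-2)(0.075) + (7)(0.1) = -4.025
E[Z²] = (-7)²(0.425) + (-4)²(0.4) + (-2)²(0.075) + (7)²(0.1) = 32.425
Var(Z) = E[Z²] − (E[Z])² = 32.425 − (-4.025)² = 16.224375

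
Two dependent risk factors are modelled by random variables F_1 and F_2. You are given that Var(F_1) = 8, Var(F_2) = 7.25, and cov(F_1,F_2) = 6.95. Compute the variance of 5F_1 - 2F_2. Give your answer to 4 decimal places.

Var(5F_1 - 2F_2) = (5)²·Var(F_1) + (-2)²·Var(F_2) + 2·(5)·(-2)·cov(F_1,F_2)
= 25·8 + 4·7.25 + -20·6.95 = 90

90.0000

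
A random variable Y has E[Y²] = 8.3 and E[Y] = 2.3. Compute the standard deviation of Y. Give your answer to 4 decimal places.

1.7349

V(Y) = 8.3 − (2.3)² = 3.01
sd(Y) = √3.01 ≈ 1.7349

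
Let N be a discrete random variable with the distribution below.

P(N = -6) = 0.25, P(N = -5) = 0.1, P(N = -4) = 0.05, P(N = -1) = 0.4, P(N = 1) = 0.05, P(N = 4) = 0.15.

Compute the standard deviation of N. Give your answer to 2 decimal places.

3.37

E[N] = (-6)(0.25) + (-5)(0.1) + (-4)(0.05) + (-1)(0.4) + (1)(0.05) + (4)(0.15) = -1.95
E[N²] = (-6)²(0.25) + (-5)²(0.1) + (-4)²(0.05) + (-1)²(0.4) + (1)²(0.05) + (4)²(0.15) = 15.15
var(N) = E[N²] − (E[N])² = 15.15 − (-1.95)² = 11.3475
SD(N) = √11.3475 ≈ 3.37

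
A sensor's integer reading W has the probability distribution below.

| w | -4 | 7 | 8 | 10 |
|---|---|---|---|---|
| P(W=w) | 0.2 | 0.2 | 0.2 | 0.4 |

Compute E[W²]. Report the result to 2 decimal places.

65.80

E[W²] = (-4)²(0.2) + (7)²(0.2) + (8)²(0.2) + (10)²(0.4) = 65.8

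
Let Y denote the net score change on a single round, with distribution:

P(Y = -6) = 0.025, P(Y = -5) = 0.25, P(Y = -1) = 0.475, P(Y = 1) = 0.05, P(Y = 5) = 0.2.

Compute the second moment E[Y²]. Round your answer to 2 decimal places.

E[Y²] = (-6)²(0.025) + (-5)²(0.25) + (-1)²(0.475) + (1)²(0.05) + (5)²(0.2) = 12.675

12.68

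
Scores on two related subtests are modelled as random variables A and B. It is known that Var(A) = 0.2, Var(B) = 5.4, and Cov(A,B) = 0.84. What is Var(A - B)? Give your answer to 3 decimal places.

Var(A - B) = (1)²·Var(A) + (-1)²·Var(B) + 2·(1)·(-1)·Cov(A,B)
= 1·0.2 + 1·5.4 + -2·0.84 = 3.92

3.920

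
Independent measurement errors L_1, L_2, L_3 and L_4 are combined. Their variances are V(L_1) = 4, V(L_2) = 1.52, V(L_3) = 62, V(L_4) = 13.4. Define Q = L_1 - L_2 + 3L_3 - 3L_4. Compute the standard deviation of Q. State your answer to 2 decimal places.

By independence, V(Q) = (1)²V(L_1) + (-1)²V(L_2) + (3)²V(L_3) + (-3)²V(L_4)
= (1)²·4 + (-1)²·1.52 + (3)²·62 + (-3)²·13.4 = 684.12
sd(Q) = √684.12 ≈ 26.16

26.16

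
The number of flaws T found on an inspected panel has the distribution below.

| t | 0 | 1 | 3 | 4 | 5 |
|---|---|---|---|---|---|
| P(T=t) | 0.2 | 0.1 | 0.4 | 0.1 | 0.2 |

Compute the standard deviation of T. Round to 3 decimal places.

E[T] = (0)(0.2) + (1)(0.1) + (3)(0.4) + (4)(0.1) + (5)(0.2) = 2.7
E[T²] = (0)²(0.2) + (1)²(0.1) + (3)²(0.4) + (4)²(0.1) + (5)²(0.2) = 10.3
V(T) = E[T²] − (E[T])² = 10.3 − (2.7)² = 3.01
σ(T) = √3.01 ≈ 1.735

1.735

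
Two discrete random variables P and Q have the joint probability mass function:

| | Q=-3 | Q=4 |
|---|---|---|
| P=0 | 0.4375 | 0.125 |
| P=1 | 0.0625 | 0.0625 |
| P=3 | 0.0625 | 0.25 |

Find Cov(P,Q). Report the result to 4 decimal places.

E[P] = 1.0625,  E[Q] = 0.0625
E[PQ] = 2.5
Cov(P,Q) = E[PQ] − E[P]E[Q] = 2.5 − (1.0625)(0.0625) = 2.43359375

2.4336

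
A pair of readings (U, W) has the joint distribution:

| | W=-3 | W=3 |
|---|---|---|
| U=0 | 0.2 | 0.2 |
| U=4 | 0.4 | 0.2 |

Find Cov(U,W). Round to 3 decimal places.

E[U] = 2.4,  E[W] = -0.6
E[UW] = -2.4
Cov(U,W) = E[UW] − E[U]E[W] = -2.4 − (2.4)(-0.6) = -0.96

-0.960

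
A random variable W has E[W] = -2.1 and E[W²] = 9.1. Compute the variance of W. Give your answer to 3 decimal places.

4.690

var(W) = 9.1 − (-2.1)² = 4.69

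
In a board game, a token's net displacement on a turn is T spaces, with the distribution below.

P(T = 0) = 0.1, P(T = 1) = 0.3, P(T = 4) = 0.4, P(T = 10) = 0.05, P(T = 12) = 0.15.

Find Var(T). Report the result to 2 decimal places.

E[T] = (0)(0.1) + (1)(0.3) + (4)(0.4) + (10)(0.05) + (12)(0.15) = 4.2
E[T²] = (0)²(0.1) + (1)²(0.3) + (4)²(0.4) + (10)²(0.05) + (12)²(0.15) = 33.3
Var(T) = E[T²] − (E[T])² = 33.3 − (4.2)² = 15.66

15.66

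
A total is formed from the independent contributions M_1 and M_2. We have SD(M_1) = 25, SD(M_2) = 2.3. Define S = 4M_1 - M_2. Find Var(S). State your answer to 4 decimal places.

10005.2900

Var(M_1) = 625, Var(M_2) = 5.29
By independence, Var(S) = (4)²Var(M_1) + (-1)²Var(M_2)
= (4)²·625 + (-1)²·5.29 = 10005.29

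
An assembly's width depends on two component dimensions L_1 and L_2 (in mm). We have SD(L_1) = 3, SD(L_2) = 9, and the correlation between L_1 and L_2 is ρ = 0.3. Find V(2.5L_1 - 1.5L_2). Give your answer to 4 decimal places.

177.7500

V(L_1) = (3)² = 9;  V(L_2) = (9)² = 81
cov(L_1,L_2) = ρ·SD(L_1)·SD(L_2) = 0.3·3·9 = 8.1
V(2.5L_1 - 1.5L_2) = (2.5)²·V(L_1) + (-1.5)²·V(L_2) + 2·(2.5)·(-1.5)·cov(L_1,L_2)
= 6.25·9 + 2.25·81 + -7.5·8.1 = 177.75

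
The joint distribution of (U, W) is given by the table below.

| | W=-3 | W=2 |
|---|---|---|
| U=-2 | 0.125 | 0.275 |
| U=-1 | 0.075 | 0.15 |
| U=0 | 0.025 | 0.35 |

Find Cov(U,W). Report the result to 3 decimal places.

E[U] = -1.025,  E[W] = 0.875
E[UW] = -0.425
Cov(U,W) = E[UW] − E[U]E[W] = -0.425 − (-1.025)(0.875) = 0.471875

0.472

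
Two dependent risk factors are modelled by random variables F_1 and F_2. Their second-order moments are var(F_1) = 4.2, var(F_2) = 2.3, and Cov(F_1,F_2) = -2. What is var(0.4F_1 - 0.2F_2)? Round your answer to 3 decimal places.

1.084

var(0.4F_1 - 0.2F_2) = (0.4)²·var(F_1) + (-0.2)²·var(F_2) + 2·(0.4)·(-0.2)·Cov(F_1,F_2)
= 0.16·4.2 + 0.04·2.3 + -0.16·-2 = 1.084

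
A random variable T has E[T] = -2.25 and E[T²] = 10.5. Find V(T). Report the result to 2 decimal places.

5.44

V(T) = 10.5 − (-2.25)² = 5.4375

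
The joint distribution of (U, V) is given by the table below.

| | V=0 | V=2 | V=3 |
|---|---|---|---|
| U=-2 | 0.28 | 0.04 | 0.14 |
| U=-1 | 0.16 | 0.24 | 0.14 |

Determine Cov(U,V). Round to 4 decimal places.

E[U] = -1.46,  E[V] = 1.4
E[UV] = -1.9
Cov(U,V) = E[UV] − E[U]E[V] = -1.9 − (-1.46)(1.4) = 0.144

0.1440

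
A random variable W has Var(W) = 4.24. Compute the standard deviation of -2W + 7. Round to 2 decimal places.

4.12

Var(-2W + 7) = (-2)²·4.24 = 16.96
sd(-2W + 7) = √16.96 ≈ 4.12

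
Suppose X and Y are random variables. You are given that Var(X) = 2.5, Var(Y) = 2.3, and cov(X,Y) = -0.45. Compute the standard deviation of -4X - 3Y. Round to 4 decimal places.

7.0640

Var(-4X - 3Y) = (-4)²·Var(X) + (-3)²·Var(Y) + 2·(-4)·(-3)·cov(X,Y)
= 16·2.5 + 9·2.3 + 24·-0.45 = 49.9
sd(-4X - 3Y) = √49.9 ≈ 7.0640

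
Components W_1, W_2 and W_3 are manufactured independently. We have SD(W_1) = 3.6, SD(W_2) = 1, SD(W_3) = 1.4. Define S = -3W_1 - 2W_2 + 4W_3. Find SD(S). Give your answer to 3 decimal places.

Var(W_1) = 12.96, Var(W_2) = 1, Var(W_3) = 1.96
By independence, Var(S) = (-3)²Var(W_1) + (-2)²Var(W_2) + (4)²Var(W_3)
= (-3)²·12.96 + (-2)²·1 + (4)²·1.96 = 152
SD(S) = √152 ≈ 12.329

12.329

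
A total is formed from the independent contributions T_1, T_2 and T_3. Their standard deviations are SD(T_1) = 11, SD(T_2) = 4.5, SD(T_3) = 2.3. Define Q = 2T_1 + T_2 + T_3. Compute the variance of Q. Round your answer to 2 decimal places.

Var(T_1) = 121, Var(T_2) = 20.25, Var(T_3) = 5.29
By independence, Var(Q) = (2)²Var(T_1) + (1)²Var(T_2) + (1)²Var(T_3)
= (2)²·121 + (1)²·20.25 + (1)²·5.29 = 509.54

509.54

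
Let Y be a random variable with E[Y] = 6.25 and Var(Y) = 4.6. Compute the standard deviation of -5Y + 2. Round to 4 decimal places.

10.7238

Var(-5Y + 2) = (-5)²·4.6 = 115
σ(-5Y + 2) = √115 ≈ 10.7238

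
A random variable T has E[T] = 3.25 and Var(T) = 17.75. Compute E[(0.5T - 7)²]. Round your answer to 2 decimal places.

E[0.5T - 7] = 0.5·3.25 − 7 = -5.375
Var(0.5T - 7) = (0.5)²·17.75 = 4.4375
E[(0.5T - 7)²] = Var((0.5T - 7)) + (E[(0.5T - 7)])² = 4.4375 + (-5.375)² = 33.328125

33.33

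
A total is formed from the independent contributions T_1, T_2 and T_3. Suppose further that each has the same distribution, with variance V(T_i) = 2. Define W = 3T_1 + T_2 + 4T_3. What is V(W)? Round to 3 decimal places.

52.000

By independence, V(W) = (3)²V(T_1) + (1)²V(T_2) + (4)²V(T_3)
= (3)²·2 + (1)²·2 + (4)²·2 = 52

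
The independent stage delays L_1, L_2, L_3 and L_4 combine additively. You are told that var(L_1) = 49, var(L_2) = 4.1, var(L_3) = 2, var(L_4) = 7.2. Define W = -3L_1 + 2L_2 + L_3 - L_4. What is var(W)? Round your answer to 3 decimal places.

466.600

By independence, var(W) = (-3)²var(L_1) + (2)²var(L_2) + (1)²var(L_3) + (-1)²var(L_4)
= (-3)²·49 + (2)²·4.1 + (1)²·2 + (-1)²·7.2 = 466.6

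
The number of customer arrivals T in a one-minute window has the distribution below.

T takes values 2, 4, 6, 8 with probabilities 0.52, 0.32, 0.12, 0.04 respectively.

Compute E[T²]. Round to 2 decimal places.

E[T²] = (2)²(0.52) + (4)²(0.32) + (6)²(0.12) + (8)²(0.04) = 14.08

14.08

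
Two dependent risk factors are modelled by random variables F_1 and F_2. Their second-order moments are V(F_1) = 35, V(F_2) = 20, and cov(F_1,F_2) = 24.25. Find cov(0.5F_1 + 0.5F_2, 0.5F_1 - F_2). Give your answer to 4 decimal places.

-7.3125

cov(0.5F_1 + 0.5F_2, 0.5F_1 - F_2) = (0.5)(0.5)V(F_1) + (0.5)(-1)V(F_2) + [(0.5)(-1) + (0.5)(0.5)]cov(F_1,F_2)
= 0.25·35 + -0.5·20 + -0.25·24.25 = -7.3125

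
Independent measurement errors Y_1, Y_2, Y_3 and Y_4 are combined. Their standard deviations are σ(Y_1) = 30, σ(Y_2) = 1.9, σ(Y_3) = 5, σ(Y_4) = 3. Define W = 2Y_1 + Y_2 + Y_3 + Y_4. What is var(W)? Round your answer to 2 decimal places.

var(Y_1) = 900, var(Y_2) = 3.61, var(Y_3) = 25, var(Y_4) = 9
By independence, var(W) = (2)²var(Y_1) + (1)²var(Y_2) + (1)²var(Y_3) + (1)²var(Y_4)
= (2)²·900 + (1)²·3.61 + (1)²·25 + (1)²·9 = 3637.61

3637.61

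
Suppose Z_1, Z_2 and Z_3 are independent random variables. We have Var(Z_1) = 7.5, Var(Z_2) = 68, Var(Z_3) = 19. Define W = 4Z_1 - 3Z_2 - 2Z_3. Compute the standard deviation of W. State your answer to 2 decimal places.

28.43

By independence, Var(W) = (4)²Var(Z_1) + (-3)²Var(Z_2) + (-2)²Var(Z_3)
= (4)²·7.5 + (-3)²·68 + (-2)²·19 = 808
SD(W) = √808 ≈ 28.43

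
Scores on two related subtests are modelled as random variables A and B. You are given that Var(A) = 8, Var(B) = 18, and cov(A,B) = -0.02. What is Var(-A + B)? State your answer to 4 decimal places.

26.0400

Var(-A + B) = (-1)²·Var(A) + (1)²·Var(B) + 2·(-1)·(1)·cov(A,B)
= 1·8 + 1·18 + -2·-0.02 = 26.04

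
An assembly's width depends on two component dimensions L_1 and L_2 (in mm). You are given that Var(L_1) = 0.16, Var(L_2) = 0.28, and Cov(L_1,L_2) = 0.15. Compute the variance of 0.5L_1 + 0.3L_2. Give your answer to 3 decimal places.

0.110

Var(0.5L_1 + 0.3L_2) = (0.5)²·Var(L_1) + (0.3)²·Var(L_2) + 2·(0.5)·(0.3)·Cov(L_1,L_2)
= 0.25·0.16 + 0.09·0.28 + 0.3·0.15 = 0.1102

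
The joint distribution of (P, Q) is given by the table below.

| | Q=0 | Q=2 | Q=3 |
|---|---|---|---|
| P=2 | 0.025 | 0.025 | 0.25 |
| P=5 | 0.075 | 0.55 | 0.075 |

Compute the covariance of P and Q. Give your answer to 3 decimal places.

E[P] = 4.1,  E[Q] = 2.125
E[PQ] = 8.225
cov(P,Q) = E[PQ] − E[P]E[Q] = 8.225 − (4.1)(2.125) = -0.4875

-0.488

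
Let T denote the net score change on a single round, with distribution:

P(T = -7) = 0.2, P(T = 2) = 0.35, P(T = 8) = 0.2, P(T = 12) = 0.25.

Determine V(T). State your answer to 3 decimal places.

44.790

E[T] = (-7)(0.2) + (2)(0.35) + (8)(0.2) + (12)(0.25) = 3.9
E[T²] = (-7)²(0.2) + (2)²(0.35) + (8)²(0.2) + (12)²(0.25) = 60
V(T) = E[T²] − (E[T])² = 60 − (3.9)² = 44.79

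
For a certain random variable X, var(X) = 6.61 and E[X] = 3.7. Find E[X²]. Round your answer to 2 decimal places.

E[X²] = var(X) + (E[X])² = 6.61 + (3.7)² = 20.3

20.30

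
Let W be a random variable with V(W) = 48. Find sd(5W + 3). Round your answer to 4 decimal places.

V(5W + 3) = (5)²·48 = 1200
sd(5W + 3) = √1200 ≈ 34.6410

34.6410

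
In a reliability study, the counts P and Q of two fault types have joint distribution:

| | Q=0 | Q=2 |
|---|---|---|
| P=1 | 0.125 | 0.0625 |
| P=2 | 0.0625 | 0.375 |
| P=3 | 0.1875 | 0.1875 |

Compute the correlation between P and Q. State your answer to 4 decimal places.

0.0222

E[P] = 2.1875,  E[Q] = 1.25
E[PQ] = 2.75
Cov(P,Q) = E[PQ] − E[P]E[Q] = 2.75 − (2.1875)(1.25) = 0.015625
V(P) = 0.52734375,  V(Q) = 0.9375
ρ = 0.015625 / √(0.52734375·0.9375) ≈ 0.0222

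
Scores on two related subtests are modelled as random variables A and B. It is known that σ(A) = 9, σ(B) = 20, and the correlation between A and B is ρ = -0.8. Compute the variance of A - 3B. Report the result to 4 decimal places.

4545.0000

var(A) = (9)² = 81;  var(B) = (20)² = 400
Cov(A,B) = ρ·σ(A)·σ(B) = -0.8·9·20 = -144
var(A - 3B) = (1)²·var(A) + (-3)²·var(B) + 2·(1)·(-3)·Cov(A,B)
= 1·81 + 9·400 + -6·-144 = 4545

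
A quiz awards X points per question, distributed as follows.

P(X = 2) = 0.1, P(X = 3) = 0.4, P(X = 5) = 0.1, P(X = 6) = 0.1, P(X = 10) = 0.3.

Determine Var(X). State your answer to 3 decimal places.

E[X] = (2)(0.1) + (3)(0.4) + (5)(0.1) + (6)(0.1) + (10)(0.3) = 5.5
E[X²] = (2)²(0.1) + (3)²(0.4) + (5)²(0.1) + (6)²(0.1) + (10)²(0.3) = 40.1
Var(X) = E[X²] − (E[X])² = 40.1 − (5.5)² = 9.85

9.850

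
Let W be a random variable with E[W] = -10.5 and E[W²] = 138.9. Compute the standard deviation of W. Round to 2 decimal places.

V(W) = 138.9 − (-10.5)² = 28.65
sd(W) = √28.65 ≈ 5.35

5.35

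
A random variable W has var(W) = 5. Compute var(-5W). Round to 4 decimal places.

var(-5W) = (-5)²·var(W) = 25·5 = 125

125.0000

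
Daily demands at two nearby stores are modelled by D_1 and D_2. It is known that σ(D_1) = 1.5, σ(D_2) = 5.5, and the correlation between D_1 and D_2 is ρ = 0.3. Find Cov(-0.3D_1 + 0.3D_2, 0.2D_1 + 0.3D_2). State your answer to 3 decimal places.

var(D_1) = (1.5)² = 2.25;  var(D_2) = (5.5)² = 30.25
Cov(D_1,D_2) = ρ·σ(D_1)·σ(D_2) = 0.3·1.5·5.5 = 2.475
Cov(-0.3D_1 + 0.3D_2, 0.2D_1 + 0.3D_2) = (-0.3)(0.2)var(D_1) + (0.3)(0.3)var(D_2) + [(-0.3)(0.3) + (0.3)(0.2)]Cov(D_1,D_2)
= -0.06·2.25 + 0.09·30.25 + -0.03·2.475 = 2.51325

2.513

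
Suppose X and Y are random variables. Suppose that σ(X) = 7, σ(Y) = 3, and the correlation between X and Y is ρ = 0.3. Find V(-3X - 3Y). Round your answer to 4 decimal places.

V(X) = (7)² = 49;  V(Y) = (3)² = 9
Cov(X,Y) = ρ·σ(X)·σ(Y) = 0.3·7·3 = 6.3
V(-3X - 3Y) = (-3)²·V(X) + (-3)²·V(Y) + 2·(-3)·(-3)·Cov(X,Y)
= 9·49 + 9·9 + 18·6.3 = 635.4

635.4000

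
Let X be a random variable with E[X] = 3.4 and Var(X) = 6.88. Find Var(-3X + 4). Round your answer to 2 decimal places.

Var(-3X + 4) = (-3)²·Var(X) = 9·6.88 = 61.92

61.92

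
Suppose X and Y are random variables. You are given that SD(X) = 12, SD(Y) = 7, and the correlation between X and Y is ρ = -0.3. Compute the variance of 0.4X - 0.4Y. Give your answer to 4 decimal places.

38.9440

Var(X) = (12)² = 144;  Var(Y) = (7)² = 49
Cov(X,Y) = ρ·SD(X)·SD(Y) = -0.3·12·7 = -25.2
Var(0.4X - 0.4Y) = (0.4)²·Var(X) + (-0.4)²·Var(Y) + 2·(0.4)·(-0.4)·Cov(X,Y)
= 0.16·144 + 0.16·49 + -0.32·-25.2 = 38.944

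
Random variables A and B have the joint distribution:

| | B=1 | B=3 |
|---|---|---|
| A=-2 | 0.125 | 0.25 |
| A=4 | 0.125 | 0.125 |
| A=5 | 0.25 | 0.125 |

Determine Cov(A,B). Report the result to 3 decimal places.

E[A] = 2.125,  E[B] = 2
E[AB] = 3.375
Cov(A,B) = E[AB] − E[A]E[B] = 3.375 − (2.125)(2) = -0.875

-0.875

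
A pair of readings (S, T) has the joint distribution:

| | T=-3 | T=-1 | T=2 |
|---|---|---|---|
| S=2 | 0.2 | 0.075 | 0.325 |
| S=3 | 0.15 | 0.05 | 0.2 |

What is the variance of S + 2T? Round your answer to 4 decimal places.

21.4775

E[S] = 2.4,  E[T] = -0.125,  E[ST] = -0.35
var(S) = 6 − (2.4)² = 0.24;  var(T) = 5.375 − (-0.125)² = 5.359375
Cov(S,T) = -0.35 − (2.4)(-0.125) = -0.05
var(S + 2T) = (1)²·0.24 + (2)²·5.359375 + 2·(1)·(2)·-0.05 = 21.4775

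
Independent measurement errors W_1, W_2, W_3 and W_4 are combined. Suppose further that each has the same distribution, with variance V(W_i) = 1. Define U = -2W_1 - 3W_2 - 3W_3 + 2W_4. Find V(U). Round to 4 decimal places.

By independence, V(U) = (-2)²V(W_1) + (-3)²V(W_2) + (-3)²V(W_3) + (2)²V(W_4)
= (-2)²·1 + (-3)²·1 + (-3)²·1 + (2)²·1 = 26

26.0000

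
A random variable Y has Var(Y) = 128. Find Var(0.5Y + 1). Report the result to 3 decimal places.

Var(0.5Y + 1) = (0.5)²·Var(Y) = 0.25·128 = 32

32.000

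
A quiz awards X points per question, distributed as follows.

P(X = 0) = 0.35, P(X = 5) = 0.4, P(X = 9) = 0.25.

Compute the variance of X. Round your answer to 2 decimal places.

12.19

E[X] = (0)(0.35) + (5)(0.4) + (9)(0.25) = 4.25
E[X²] = (0)²(0.35) + (5)²(0.4) + (9)²(0.25) = 30.25
V(X) = E[X²] − (E[X])² = 30.25 − (4.25)² = 12.1875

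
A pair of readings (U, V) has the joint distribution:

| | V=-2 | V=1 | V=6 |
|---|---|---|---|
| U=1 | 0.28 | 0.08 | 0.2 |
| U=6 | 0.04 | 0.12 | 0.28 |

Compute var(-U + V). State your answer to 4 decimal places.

12.5024

E[U] = 3.2,  E[V] = 2.44,  E[UV] = 11.04
var(U) = 16.4 − (3.2)² = 6.16;  var(V) = 18.76 − (2.44)² = 12.8064
Cov(U,V) = 11.04 − (3.2)(2.44) = 3.232
var(-U + V) = (-1)²·6.16 + (1)²·12.8064 + 2·(-1)·(1)·3.232 = 12.5024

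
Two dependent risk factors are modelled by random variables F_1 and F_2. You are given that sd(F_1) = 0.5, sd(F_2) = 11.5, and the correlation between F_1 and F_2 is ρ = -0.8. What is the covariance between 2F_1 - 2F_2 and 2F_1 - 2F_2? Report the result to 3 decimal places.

Var(F_1) = (0.5)² = 0.25;  Var(F_2) = (11.5)² = 132.25
cov(F_1,F_2) = ρ·sd(F_1)·sd(F_2) = -0.8·0.5·11.5 = -4.6
cov(2F_1 - 2F_2, 2F_1 - 2F_2) = (2)(2)Var(F_1) + (-2)(-2)Var(F_2) + [(2)(-2) + (-2)(2)]cov(F_1,F_2)
= 4·0.25 + 4·132.25 + -8·-4.6 = 566.8

566.800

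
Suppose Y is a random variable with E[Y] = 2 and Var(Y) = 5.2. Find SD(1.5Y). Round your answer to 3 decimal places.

3.421

Var(1.5Y) = (1.5)²·5.2 = 11.7
SD(1.5Y) = √11.7 ≈ 3.421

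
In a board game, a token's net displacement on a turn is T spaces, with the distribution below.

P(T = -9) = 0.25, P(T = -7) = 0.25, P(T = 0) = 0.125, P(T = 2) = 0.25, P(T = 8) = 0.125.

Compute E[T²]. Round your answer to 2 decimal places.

41.50

E[T²] = (-9)²(0.25) + (-7)²(0.25) + (0)²(0.125) + (2)²(0.25) + (8)²(0.125) = 41.5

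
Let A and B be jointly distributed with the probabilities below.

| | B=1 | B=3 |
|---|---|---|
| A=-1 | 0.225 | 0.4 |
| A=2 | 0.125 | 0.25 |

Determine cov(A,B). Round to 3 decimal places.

0.038

E[A] = 0.125,  E[B] = 2.3
E[AB] = 0.325
cov(A,B) = E[AB] − E[A]E[B] = 0.325 − (0.125)(2.3) = 0.0375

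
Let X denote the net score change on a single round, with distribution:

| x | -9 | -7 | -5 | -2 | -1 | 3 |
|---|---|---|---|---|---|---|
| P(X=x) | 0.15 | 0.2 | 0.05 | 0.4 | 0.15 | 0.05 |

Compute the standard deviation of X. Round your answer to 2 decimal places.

3.31

E[X] = (-9)(0.15) + (-7)(0.2) + (-5)(0.05) + (-2)(0.4) + (-1)(0.15) + (3)(0.05) = -3.8
E[X²] = (-9)²(0.15) + (-7)²(0.2) + (-5)²(0.05) + (-2)²(0.4) + (-1)²(0.15) + (3)²(0.05) = 25.4
var(X) = E[X²] − (E[X])² = 25.4 − (-3.8)² = 10.96
sd(X) = √10.96 ≈ 3.31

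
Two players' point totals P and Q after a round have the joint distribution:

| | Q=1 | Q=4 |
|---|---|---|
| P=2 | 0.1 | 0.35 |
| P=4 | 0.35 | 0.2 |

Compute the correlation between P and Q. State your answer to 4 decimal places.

-0.4141

E[P] = 3.1,  E[Q] = 2.65
E[PQ] = 7.6
Cov(P,Q) = E[PQ] − E[P]E[Q] = 7.6 − (3.1)(2.65) = -0.615
Var(P) = 0.99,  Var(Q) = 2.2275
ρ = -0.615 / √(0.99·2.2275) ≈ -0.4141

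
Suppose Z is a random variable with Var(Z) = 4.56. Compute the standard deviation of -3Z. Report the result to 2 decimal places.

Var(-3Z) = (-3)²·4.56 = 41.04
sd(-3Z) = √41.04 ≈ 6.41

6.41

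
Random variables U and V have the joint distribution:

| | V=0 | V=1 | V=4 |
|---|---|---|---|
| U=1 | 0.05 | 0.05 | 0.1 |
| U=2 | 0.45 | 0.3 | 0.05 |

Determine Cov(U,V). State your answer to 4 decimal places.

-0.2600

E[U] = 1.8,  E[V] = 0.95
E[UV] = 1.45
Cov(U,V) = E[UV] − E[U]E[V] = 1.45 − (1.8)(0.95) = -0.26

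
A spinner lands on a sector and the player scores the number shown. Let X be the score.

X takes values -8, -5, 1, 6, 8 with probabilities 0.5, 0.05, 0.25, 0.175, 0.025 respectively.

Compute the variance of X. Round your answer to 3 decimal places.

E[X] = (-8)(0.5) + (-5)(0.05) + (1)(0.25) + (6)(0.175) + (8)(0.025) = -2.75
E[X²] = (-8)²(0.5) + (-5)²(0.05) + (1)²(0.25) + (6)²(0.175) + (8)²(0.025) = 41.4
V(X) = E[X²] − (E[X])² = 41.4 − (-2.75)² = 33.8375

33.838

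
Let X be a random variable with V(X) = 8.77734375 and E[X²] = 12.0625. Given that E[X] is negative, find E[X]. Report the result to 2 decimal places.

-1.81

(E[X])² = E[X²] − V(X) = 12.0625 − 8.77734375 = 3.28515625
E[X] = −√3.28515625 = -1.8125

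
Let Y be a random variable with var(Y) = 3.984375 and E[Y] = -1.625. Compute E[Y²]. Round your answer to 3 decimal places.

6.625

E[Y²] = var(Y) + (E[Y])² = 3.984375 + (-1.625)² = 6.625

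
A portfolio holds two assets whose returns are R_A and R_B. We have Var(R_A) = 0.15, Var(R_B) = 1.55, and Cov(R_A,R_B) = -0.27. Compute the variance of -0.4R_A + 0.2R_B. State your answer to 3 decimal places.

Var(-0.4R_A + 0.2R_B) = (-0.4)²·Var(R_A) + (0.2)²·Var(R_B) + 2·(-0.4)·(0.2)·Cov(R_A,R_B)
= 0.16·0.15 + 0.04·1.55 + -0.16·-0.27 = 0.1292

0.129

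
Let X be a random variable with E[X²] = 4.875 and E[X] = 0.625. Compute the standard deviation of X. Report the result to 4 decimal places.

2.1176

Var(X) = 4.875 − (0.625)² = 4.484375
SD(X) = √4.484375 ≈ 2.1176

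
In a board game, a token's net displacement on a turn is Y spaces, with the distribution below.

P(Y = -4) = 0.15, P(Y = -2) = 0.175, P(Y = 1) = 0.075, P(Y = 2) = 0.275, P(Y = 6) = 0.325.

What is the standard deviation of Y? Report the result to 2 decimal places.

3.65

E[Y] = (-4)(0.15) + (-2)(0.175) + (1)(0.075) + (2)(0.275) + (6)(0.325) = 1.625
E[Y²] = (-4)²(0.15) + (-2)²(0.175) + (1)²(0.075) + (2)²(0.275) + (6)²(0.325) = 15.975
Var(Y) = E[Y²] − (E[Y])² = 15.975 − (1.625)² = 13.334375
SD(Y) = √13.334375 ≈ 3.65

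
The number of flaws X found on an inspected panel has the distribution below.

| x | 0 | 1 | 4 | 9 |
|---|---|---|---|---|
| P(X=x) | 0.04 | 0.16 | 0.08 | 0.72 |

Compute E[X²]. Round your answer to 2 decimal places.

59.76

E[X²] = (0)²(0.04) + (1)²(0.16) + (4)²(0.08) + (9)²(0.72) = 59.76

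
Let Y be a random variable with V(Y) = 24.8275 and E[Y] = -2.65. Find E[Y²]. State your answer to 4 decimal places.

31.8500

E[Y²] = V(Y) + (E[Y])² = 24.8275 + (-2.65)² = 31.85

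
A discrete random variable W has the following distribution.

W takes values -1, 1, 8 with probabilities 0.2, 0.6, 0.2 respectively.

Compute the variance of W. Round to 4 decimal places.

9.6000

E[W] = (-1)(0.2) + (1)(0.6) + (8)(0.2) = 2
E[W²] = (-1)²(0.2) + (1)²(0.6) + (8)²(0.2) = 13.6
Var(W) = E[W²] − (E[W])² = 13.6 − (2)² = 9.6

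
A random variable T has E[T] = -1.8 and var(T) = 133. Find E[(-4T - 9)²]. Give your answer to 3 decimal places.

2131.240

E[-4T - 9] = -4·-1.8 − 9 = -1.8
var(-4T - 9) = (-4)²·133 = 2128
E[(-4T - 9)²] = var((-4T - 9)) + (E[(-4T - 9)])² = 2128 + (-1.8)² = 2131.24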